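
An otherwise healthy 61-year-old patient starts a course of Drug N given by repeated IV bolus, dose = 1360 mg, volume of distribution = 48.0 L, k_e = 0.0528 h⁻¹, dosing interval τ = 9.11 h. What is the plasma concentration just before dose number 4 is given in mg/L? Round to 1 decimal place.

35.0 mg/L

C₀ per dose = Dose / Vd = 1360 / 48.0 = 28.33 mg/L
Fraction remaining after one interval: r = e^(−kτ) = e^(−0.05280 × 9.11) = 0.6182
Before dose 4, 3 doses have been given (aged 1τ, 2τ, 3τ).
C_trough = C₀ × (r + r² + … + r^3) = C₀ × r(1−r^3)/(1−r)
        = 28.33 × 0.6182 × (1 − 0.2363) / (1 − 0.6182) = 35.03 mg/L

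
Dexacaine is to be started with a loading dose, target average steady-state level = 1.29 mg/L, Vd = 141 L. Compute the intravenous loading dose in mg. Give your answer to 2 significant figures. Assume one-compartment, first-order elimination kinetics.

LD = Css × Vd = 1.29 × 141 = 181.9 mg

180 mg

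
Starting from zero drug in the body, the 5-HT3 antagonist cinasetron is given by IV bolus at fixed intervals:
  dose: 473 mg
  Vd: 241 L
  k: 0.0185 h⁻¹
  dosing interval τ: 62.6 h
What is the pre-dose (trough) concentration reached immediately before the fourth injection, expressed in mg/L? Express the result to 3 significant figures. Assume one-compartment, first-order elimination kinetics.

0.871 mg/L

C₀ per dose = Dose / Vd = 473 / 241 = 1.963 mg/L
Fraction remaining after one interval: r = e^(−kτ) = e^(−0.01850 × 62.6) = 0.3141
Before dose 4, 3 doses have been given (aged 1τ, 2τ, 3τ).
C_trough = C₀ × (r + r² + … + r^3) = C₀ × r(1−r^3)/(1−r)
        = 1.963 × 0.3141 × (1 − 0.03099) / (1 − 0.3141) = 0.8711 mg/L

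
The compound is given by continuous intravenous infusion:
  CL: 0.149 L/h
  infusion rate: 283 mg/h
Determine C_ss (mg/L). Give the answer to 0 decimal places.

1899 mg/L

At steady state Css = R₀ / CL = 283 / 0.1490 = 1899 mg/L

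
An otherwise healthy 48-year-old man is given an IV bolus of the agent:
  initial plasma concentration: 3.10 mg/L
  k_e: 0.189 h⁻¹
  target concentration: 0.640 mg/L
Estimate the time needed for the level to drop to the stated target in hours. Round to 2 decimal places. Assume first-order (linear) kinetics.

t = ln(C₀ / C) / k = ln(3.100 / 0.640) / 0.1890
  = ln(4.844) / 0.1890 = 1.578 / 0.1890 = 8.349 h

8.35 h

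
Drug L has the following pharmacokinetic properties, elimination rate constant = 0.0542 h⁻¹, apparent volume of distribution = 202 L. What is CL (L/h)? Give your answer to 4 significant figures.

CL = k × Vd = 0.0542 × 202 = 10.95 L/h

10.95 L/h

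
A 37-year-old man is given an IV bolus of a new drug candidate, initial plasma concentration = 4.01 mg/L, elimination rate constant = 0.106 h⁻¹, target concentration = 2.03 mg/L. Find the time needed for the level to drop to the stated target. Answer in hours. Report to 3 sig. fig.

t = ln(C₀ / C) / k = ln(4.010 / 2.03) / 0.1060
  = ln(1.975) / 0.1060 = 0.6806 / 0.1060 = 6.421 h

6.42 h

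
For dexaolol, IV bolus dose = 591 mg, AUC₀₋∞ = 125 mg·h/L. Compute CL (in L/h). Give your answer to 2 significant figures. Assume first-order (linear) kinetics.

4.7 L/h

CL = Dose / AUC = 591 / 125 = 4.728 L/h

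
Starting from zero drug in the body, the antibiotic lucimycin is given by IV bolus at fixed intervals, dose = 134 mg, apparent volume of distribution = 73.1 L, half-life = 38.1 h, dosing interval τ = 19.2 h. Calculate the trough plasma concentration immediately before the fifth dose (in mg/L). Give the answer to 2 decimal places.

3.30 mg/L

C₀ per dose = Dose / Vd = 134 / 73.1 = 1.833 mg/L
k = ln2 / t½ = 0.693147 / 38.1 = 0.01819 h⁻¹
Fraction remaining after one interval: r = e^(−kτ) = e^(−0.01819 × 19.2) = 0.7052
Before dose 5, 4 doses have been given (aged 1τ, 2τ, 3τ, 4τ).
C_trough = C₀ × (r + r² + … + r^4) = C₀ × r(1−r^4)/(1−r)
        = 1.833 × 0.7052 × (1 − 0.2473) / (1 − 0.7052) = 3.300 mg/L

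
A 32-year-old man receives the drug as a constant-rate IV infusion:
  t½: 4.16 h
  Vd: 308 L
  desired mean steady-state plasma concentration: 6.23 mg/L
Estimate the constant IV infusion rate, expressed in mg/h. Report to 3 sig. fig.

320 mg/h

k = ln2 / t½ = 0.693147 / 4.16 = 0.1666 h⁻¹
CL = k × Vd = 0.1666 × 308 = 51.31 L/h
At steady state, infusion rate R₀ = Css × CL = 6.23 × 51.31 = 319.7 mg/h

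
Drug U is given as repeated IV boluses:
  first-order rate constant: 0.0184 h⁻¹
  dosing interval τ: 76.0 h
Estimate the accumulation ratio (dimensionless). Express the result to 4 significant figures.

1.328

e^(−kτ) = e^(−0.01840 × 76.0) = 0.2470
Accumulation ratio R = 1 / (1 − e^(−kτ)) = 1 / (1 − 0.2470) = 1.328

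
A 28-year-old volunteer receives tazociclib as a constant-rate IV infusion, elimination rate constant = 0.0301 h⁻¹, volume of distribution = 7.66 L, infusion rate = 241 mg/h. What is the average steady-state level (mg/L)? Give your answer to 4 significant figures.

1045 mg/L

CL = k × Vd = 0.03010 × 7.66 = 0.2306 L/h
At steady state Css = R₀ / CL = 241 / 0.2306 = 1045 mg/L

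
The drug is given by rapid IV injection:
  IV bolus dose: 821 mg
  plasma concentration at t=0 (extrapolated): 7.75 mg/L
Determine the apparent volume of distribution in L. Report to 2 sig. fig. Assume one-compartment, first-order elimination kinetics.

Vd = Dose / C₀ = 821.0 / 7.75 = 105.9 L

110 L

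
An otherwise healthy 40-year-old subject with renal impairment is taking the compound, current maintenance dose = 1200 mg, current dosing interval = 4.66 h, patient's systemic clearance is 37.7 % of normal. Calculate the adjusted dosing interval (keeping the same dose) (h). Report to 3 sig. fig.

12.4 h

To keep the same average steady-state level, dosing rate must scale with clearance.
CL ratio = 37.7 / 100 = 0.3770
New interval (same dose) = 4.66 / 0.3770 = 12.36 h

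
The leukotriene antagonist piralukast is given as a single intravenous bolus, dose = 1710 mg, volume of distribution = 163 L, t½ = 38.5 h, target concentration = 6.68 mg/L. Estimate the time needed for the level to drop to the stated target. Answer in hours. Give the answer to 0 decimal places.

25 h

C₀ = Dose / Vd = 1710 / 163 = 10.49 mg/L
k = ln2 / t½ = 0.693147 / 38.5 = 0.01800 h⁻¹
t = ln(C₀ / C) / k = ln(10.49 / 6.68) / 0.01800
  = ln(1.570) / 0.01800 = 0.4511 / 0.01800 = 25.06 h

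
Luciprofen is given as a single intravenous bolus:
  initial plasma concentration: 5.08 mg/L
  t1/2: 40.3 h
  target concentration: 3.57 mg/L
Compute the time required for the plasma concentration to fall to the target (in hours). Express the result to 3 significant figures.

20.5 h

k = ln2 / t½ = 0.693147 / 40.3 = 0.01720 h⁻¹
t = ln(C₀ / C) / k = ln(5.080 / 3.57) / 0.01720
  = ln(1.423) / 0.01720 = 0.3528 / 0.01720 = 20.51 h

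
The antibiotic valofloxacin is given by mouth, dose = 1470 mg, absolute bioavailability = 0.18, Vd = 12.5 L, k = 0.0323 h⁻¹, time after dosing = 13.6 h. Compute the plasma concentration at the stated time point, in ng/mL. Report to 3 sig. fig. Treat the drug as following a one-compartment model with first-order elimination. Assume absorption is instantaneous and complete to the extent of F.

Amount reaching circulation = F × Dose = 0.18 × 1470 = 264.6 mg
C₀ = F·Dose / Vd = 264.6 / 12.5 = 21.17 mg/L
C = C₀ · e^(−k·t) = 21.17 × e^(−0.03230 × 13.6)
  = 21.17 × 0.6445 = 13.64 mg/L
Convert: 13.64 mg/L × 1000 = 13640 ng/mL

13600 ng/mL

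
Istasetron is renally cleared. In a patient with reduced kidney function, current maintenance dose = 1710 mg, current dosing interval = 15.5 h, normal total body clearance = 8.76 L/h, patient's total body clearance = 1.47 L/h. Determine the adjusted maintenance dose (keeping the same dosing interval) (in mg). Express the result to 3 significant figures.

To keep the same average steady-state level, dosing rate must scale with clearance.
CL ratio = 1.47 / 8.76 = 0.1678
New dose (same interval) = 1710 × 0.1678 = 286.9 mg

287 mg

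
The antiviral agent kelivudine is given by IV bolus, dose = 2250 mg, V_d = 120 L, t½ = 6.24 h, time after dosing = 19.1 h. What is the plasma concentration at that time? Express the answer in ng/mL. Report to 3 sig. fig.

C₀ = Dose / Vd = 2250 / 120 = 18.75 mg/L
k = ln2 / t½ = 0.693147 / 6.24 = 0.1111 h⁻¹
C = C₀ · e^(−k·t) = 18.75 × e^(−0.1111 × 19.1)
  = 18.75 × 0.1198 = 2.246 mg/L
Convert: 2.246 mg/L × 1000 = 2246 ng/mL

2250 ng/mL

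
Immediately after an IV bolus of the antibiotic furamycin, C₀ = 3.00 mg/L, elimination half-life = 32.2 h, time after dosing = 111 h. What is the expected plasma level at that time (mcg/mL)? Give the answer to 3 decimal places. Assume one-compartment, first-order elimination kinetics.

0.275 mcg/mL

k = ln2 / t½ = 0.693147 / 32.2 = 0.02153 h⁻¹
C = C₀ · e^(−k·t) = 3.000 × e^(−0.02153 × 111)
  = 3.000 × 0.09165 = 0.2750 mg/L
(0.2750 mg/L = 0.2750 mcg/mL)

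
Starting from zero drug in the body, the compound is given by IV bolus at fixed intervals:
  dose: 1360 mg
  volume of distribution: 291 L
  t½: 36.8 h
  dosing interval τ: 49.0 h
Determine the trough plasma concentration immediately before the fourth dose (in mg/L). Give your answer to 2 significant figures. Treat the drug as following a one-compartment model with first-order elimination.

2.9 mg/L

C₀ per dose = Dose / Vd = 1360 / 291 = 4.674 mg/L
k = ln2 / t½ = 0.693147 / 36.8 = 0.01884 h⁻¹
Fraction remaining after one interval: r = e^(−kτ) = e^(−0.01884 × 49.0) = 0.3973
Before dose 4, 3 doses have been given (aged 1τ, 2τ, 3τ).
C_trough = C₀ × (r + r² + … + r^3) = C₀ × r(1−r^3)/(1−r)
        = 4.674 × 0.3973 × (1 − 0.06271) / (1 − 0.3973) = 2.888 mg/L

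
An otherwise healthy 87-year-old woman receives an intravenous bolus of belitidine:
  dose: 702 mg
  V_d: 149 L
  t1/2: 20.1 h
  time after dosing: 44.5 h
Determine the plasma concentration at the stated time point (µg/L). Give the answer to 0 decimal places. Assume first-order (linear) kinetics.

1016 µg/L

C₀ = Dose / Vd = 702.0 / 149 = 4.711 mg/L
k = ln2 / t½ = 0.693147 / 20.1 = 0.03448 h⁻¹
C = C₀ · e^(−k·t) = 4.711 × e^(−0.03448 × 44.5)
  = 4.711 × 0.2156 = 1.016 mg/L
Convert: 1.016 mg/L × 1000 = 1016 µg/L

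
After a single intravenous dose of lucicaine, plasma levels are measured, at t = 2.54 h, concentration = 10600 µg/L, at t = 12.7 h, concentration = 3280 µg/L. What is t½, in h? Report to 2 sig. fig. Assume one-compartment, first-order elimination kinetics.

k = ln(C₁/C₂) / (t₂ − t₁) = ln(10600/3280) / (12.7 − 2.54)
  = 1.173 / 10.16 = 0.1155 h⁻¹
t½ = ln2 / k = 0.693147 / 0.1155 = 6.001 h

6.0 h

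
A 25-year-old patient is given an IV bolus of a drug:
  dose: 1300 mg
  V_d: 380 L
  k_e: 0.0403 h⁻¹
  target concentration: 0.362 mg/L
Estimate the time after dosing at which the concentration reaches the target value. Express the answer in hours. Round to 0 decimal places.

56 h

C₀ = Dose / Vd = 1300 / 380 = 3.421 mg/L
t = ln(C₀ / C) / k = ln(3.421 / 0.362) / 0.04030
  = ln(9.450) / 0.04030 = 2.246 / 0.04030 = 55.73 h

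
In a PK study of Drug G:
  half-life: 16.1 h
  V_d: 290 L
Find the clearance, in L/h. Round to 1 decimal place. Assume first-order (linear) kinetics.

k = ln2 / t½ = 0.693147 / 16.1 = 0.04305 h⁻¹
CL = k × Vd = 0.04305 × 290 = 12.48 L/h

12.5 L/h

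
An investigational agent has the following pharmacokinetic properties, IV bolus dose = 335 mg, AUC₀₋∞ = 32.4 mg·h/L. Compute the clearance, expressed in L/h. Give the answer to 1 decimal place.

CL = Dose / AUC = 335 / 32.4 = 10.34 L/h

10.3 L/h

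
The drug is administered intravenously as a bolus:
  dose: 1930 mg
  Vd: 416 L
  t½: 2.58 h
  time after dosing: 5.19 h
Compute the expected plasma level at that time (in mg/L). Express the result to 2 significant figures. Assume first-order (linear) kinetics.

C₀ = Dose / Vd = 1930 / 416 = 4.639 mg/L
k = ln2 / t½ = 0.693147 / 2.58 = 0.2687 h⁻¹
C = C₀ · e^(−k·t) = 4.639 × e^(−0.2687 × 5.19)
  = 4.639 × 0.2479 = 1.150 mg/L

1.2 mg/L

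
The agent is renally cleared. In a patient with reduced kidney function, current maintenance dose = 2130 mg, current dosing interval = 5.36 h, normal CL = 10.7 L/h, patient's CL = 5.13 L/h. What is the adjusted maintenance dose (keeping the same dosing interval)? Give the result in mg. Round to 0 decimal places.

To keep the same average steady-state level, dosing rate must scale with clearance.
CL ratio = 5.13 / 10.7 = 0.4794
New dose (same interval) = 2130 × 0.4794 = 1021 mg

1021 mg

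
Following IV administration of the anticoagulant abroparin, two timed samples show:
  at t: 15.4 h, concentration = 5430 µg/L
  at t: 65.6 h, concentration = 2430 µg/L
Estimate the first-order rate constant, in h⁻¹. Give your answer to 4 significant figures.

0.01602 h⁻¹

k = ln(C₁/C₂) / (t₂ − t₁) = ln(5430/2430) / (65.6 − 15.4)
  = 0.8040 / 50.20 = 0.01602 h⁻¹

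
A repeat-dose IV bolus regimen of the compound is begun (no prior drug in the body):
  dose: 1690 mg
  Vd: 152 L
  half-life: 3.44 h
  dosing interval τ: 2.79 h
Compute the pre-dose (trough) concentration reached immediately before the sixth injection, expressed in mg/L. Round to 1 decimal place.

C₀ per dose = Dose / Vd = 1690 / 152 = 11.12 mg/L
k = ln2 / t½ = 0.693147 / 3.44 = 0.2015 h⁻¹
Fraction remaining after one interval: r = e^(−kτ) = e^(−0.2015 × 2.79) = 0.5700
Before dose 6, 5 doses have been given (aged 1τ, 2τ, 3τ, 4τ, 5τ).
C_trough = C₀ × (r + r² + … + r^5) = C₀ × r(1−r^5)/(1−r)
        = 11.12 × 0.5700 × (1 − 0.06017) / (1 − 0.5700) = 13.85 mg/L

13.9 mg/L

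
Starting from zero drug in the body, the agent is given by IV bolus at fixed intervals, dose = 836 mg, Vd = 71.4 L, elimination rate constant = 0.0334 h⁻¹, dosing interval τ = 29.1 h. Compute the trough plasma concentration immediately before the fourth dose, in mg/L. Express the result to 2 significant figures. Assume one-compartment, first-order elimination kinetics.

6.7 mg/L

C₀ per dose = Dose / Vd = 836 / 71.4 = 11.71 mg/L
Fraction remaining after one interval: r = e^(−kτ) = e^(−0.03340 × 29.1) = 0.3783
Before dose 4, 3 doses have been given (aged 1τ, 2τ, 3τ).
C_trough = C₀ × (r + r² + … + r^3) = C₀ × r(1−r^3)/(1−r)
        = 11.71 × 0.3783 × (1 − 0.05414) / (1 − 0.3783) = 6.740 mg/L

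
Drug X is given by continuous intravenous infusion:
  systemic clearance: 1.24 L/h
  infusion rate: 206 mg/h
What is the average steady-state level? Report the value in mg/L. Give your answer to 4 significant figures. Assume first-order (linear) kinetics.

At steady state Css = R₀ / CL = 206 / 1.240 = 166.1 mg/L

166.1 mg/L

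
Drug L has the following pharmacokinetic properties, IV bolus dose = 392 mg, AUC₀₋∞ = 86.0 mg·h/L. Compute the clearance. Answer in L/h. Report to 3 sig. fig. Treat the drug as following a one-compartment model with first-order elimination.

CL = Dose / AUC = 392 / 86.0 = 4.558 L/h

4.56 L/h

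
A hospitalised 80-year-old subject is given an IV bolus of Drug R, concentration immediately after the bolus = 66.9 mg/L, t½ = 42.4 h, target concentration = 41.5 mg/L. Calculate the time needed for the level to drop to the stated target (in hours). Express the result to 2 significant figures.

k = ln2 / t½ = 0.693147 / 42.4 = 0.01635 h⁻¹
t = ln(C₀ / C) / k = ln(66.90 / 41.5) / 0.01635
  = ln(1.612) / 0.01635 = 0.4775 / 0.01635 = 29.20 h

29 h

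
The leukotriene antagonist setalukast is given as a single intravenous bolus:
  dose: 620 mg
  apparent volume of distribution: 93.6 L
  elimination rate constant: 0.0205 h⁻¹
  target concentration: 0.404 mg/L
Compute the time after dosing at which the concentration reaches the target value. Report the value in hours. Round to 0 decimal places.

136 h

C₀ = Dose / Vd = 620.0 / 93.6 = 6.624 mg/L
t = ln(C₀ / C) / k = ln(6.624 / 0.404) / 0.02050
  = ln(16.40) / 0.02050 = 2.797 / 0.02050 = 136.4 h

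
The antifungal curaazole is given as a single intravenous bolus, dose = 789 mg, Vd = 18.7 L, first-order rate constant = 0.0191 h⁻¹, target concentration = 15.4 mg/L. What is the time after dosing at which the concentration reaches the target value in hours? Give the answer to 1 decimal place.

52.8 h

C₀ = Dose / Vd = 789.0 / 18.7 = 42.19 mg/L
t = ln(C₀ / C) / k = ln(42.19 / 15.4) / 0.01910
  = ln(2.740) / 0.01910 = 1.008 / 0.01910 = 52.77 h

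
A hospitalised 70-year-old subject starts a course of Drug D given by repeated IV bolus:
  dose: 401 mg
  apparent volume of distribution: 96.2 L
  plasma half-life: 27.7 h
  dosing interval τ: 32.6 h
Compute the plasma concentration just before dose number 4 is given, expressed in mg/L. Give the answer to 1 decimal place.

C₀ per dose = Dose / Vd = 401 / 96.2 = 4.168 mg/L
k = ln2 / t½ = 0.693147 / 27.7 = 0.02502 h⁻¹
Fraction remaining after one interval: r = e^(−kτ) = e^(−0.02502 × 32.6) = 0.4424
Before dose 4, 3 doses have been given (aged 1τ, 2τ, 3τ).
C_trough = C₀ × (r + r² + … + r^3) = C₀ × r(1−r^3)/(1−r)
        = 4.168 × 0.4424 × (1 − 0.08659) / (1 − 0.4424) = 3.021 mg/L

3.0 mg/L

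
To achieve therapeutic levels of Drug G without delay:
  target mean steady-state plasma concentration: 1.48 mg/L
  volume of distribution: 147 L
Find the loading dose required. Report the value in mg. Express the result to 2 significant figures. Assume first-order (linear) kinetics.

220 mg

LD = Css × Vd = 1.48 × 147 = 217.6 mg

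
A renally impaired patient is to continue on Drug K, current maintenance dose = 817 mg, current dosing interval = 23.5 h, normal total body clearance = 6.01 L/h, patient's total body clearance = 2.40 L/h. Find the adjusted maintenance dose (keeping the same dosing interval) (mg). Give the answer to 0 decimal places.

To keep the same average steady-state level, dosing rate must scale with clearance.
CL ratio = 2.40 / 6.01 = 0.3993
New dose (same interval) = 817 × 0.3993 = 326.2 mg

326 mg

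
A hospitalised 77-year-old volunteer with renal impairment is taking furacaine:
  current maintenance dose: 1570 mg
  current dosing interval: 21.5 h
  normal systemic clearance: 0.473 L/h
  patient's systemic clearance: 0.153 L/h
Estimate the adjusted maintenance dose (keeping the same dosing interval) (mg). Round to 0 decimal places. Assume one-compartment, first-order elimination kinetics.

To keep the same average steady-state level, dosing rate must scale with clearance.
CL ratio = 0.153 / 0.473 = 0.3235
New dose (same interval) = 1570 × 0.3235 = 507.9 mg

508 mg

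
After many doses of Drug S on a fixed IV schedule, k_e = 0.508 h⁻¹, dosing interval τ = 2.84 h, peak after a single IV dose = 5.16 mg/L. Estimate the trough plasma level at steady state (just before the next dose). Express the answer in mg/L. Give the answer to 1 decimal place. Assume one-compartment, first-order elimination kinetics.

1.6 mg/L

e^(−kτ) = e^(−0.5080 × 2.84) = 0.2363
Accumulation ratio R = 1 / (1 − e^(−kτ)) = 1 / (1 − 0.2363) = 1.309
Steady-state trough = C₀ × R × e^(−kτ) = 5.16 × 1.309 × 0.2363 = 1.596 mg/L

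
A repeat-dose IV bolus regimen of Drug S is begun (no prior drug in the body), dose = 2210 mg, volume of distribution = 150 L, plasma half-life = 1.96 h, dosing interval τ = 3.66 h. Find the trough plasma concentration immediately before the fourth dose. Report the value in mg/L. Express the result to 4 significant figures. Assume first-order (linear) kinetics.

5.448 mg/L

C₀ per dose = Dose / Vd = 2210 / 150 = 14.73 mg/L
k = ln2 / t½ = 0.693147 / 1.96 = 0.3536 h⁻¹
Fraction remaining after one interval: r = e^(−kτ) = e^(−0.3536 × 3.66) = 0.2741
Before dose 4, 3 doses have been given (aged 1τ, 2τ, 3τ).
C_trough = C₀ × (r + r² + … + r^3) = C₀ × r(1−r^3)/(1−r)
        = 14.73 × 0.2741 × (1 − 0.02059) / (1 − 0.2741) = 5.448 mg/L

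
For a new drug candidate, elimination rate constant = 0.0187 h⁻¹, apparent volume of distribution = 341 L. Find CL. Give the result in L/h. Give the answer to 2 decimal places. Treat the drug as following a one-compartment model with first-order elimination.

CL = k × Vd = 0.0187 × 341 = 6.377 L/h

6.38 L/h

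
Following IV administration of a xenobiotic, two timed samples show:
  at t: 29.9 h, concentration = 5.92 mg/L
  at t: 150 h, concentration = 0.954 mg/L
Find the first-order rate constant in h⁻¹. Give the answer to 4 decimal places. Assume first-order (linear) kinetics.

k = ln(C₁/C₂) / (t₂ − t₁) = ln(5.92/0.954) / (150 − 29.9)
  = 1.825 / 120.1 = 0.01520 h⁻¹

0.0152 h⁻¹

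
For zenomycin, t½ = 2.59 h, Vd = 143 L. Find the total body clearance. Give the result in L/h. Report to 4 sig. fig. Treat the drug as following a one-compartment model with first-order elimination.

k = ln2 / t½ = 0.693147 / 2.59 = 0.2676 h⁻¹
CL = k × Vd = 0.2676 × 143 = 38.27 L/h

38.27 L/h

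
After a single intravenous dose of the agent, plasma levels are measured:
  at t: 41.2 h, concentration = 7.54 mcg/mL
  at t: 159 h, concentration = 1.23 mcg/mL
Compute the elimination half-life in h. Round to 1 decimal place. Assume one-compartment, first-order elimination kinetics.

k = ln(C₁/C₂) / (t₂ − t₁) = ln(7.54/1.23) / (159 − 41.2)
  = 1.813 / 117.8 = 0.01539 h⁻¹
t½ = ln2 / k = 0.693147 / 0.01539 = 45.04 h

45.0 h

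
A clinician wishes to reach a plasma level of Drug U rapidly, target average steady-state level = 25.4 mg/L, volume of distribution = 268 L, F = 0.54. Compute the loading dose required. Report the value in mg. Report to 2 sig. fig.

LD = Css × Vd / F = 25.4 × 268 / 0.54 = 12610 mg

13000 mg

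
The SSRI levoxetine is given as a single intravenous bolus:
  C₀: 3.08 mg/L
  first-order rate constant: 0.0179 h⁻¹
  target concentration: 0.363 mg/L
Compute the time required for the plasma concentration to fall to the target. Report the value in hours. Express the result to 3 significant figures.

119 h

t = ln(C₀ / C) / k = ln(3.080 / 0.363) / 0.01790
  = ln(8.485) / 0.01790 = 2.138 / 0.01790 = 119.4 h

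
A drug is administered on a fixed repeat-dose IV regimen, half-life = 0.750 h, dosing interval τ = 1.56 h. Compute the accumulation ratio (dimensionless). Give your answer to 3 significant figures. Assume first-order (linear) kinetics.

1.31

k = ln2 / t½ = 0.693147 / 0.750 = 0.9242 h⁻¹
e^(−kτ) = e^(−0.9242 × 1.56) = 0.2365
Accumulation ratio R = 1 / (1 − e^(−kτ)) = 1 / (1 − 0.2365) = 1.310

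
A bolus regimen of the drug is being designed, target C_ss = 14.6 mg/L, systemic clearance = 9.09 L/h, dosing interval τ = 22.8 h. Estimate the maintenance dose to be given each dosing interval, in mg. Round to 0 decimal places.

At steady state, Dose/τ = Css × CL.
Dose = Css × CL × τ = 14.6 × 9.090 × 22.8 = 3026 mg

3026 mg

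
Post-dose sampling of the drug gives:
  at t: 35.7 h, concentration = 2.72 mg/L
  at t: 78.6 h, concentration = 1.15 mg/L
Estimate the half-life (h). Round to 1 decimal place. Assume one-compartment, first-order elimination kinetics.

k = ln(C₁/C₂) / (t₂ − t₁) = ln(2.72/1.15) / (78.6 − 35.7)
  = 0.8609 / 42.90 = 0.02007 h⁻¹
t½ = ln2 / k = 0.693147 / 0.02007 = 34.54 h

34.5 h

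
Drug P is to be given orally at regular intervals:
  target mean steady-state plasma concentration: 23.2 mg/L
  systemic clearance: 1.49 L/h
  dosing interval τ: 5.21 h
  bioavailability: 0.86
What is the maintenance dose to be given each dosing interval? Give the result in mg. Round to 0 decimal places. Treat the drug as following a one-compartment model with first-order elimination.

209 mg

At steady state, F × (Dose/τ) = Css × CL.
Dose = Css × CL × τ / F = 23.2 × 1.490 × 5.21 / 0.86 = 209.4 mg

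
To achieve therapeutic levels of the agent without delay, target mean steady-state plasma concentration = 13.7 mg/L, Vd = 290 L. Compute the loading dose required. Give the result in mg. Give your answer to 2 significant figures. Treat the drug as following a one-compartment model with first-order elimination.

4000 mg

LD = Css × Vd = 13.7 × 290 = 3973 mg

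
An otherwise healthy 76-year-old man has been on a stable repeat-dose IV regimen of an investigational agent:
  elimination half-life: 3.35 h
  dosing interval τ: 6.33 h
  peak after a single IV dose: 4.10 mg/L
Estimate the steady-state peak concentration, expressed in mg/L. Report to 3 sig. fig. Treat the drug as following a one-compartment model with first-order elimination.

k = ln2 / t½ = 0.693147 / 3.35 = 0.2069 h⁻¹
e^(−kτ) = e^(−0.2069 × 6.33) = 0.2699
Accumulation ratio R = 1 / (1 − e^(−kτ)) = 1 / (1 − 0.2699) = 1.370
Steady-state peak = C₀ × R = 4.10 × 1.370 = 5.617 mg/L

5.62 mg/L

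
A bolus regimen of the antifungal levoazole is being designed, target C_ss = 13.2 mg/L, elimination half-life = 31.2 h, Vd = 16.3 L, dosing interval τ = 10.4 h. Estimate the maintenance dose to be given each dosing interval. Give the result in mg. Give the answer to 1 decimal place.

49.7 mg

k = ln2 / t½ = 0.693147 / 31.2 = 0.02222 h⁻¹
CL = k × Vd = 0.02222 × 16.3 = 0.3622 L/h
At steady state, Dose/τ = Css × CL.
Dose = Css × CL × τ = 13.2 × 0.3622 × 10.4 = 49.72 mg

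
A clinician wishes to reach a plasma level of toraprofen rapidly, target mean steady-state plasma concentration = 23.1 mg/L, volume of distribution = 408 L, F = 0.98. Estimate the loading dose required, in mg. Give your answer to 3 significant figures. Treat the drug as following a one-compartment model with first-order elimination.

LD = Css × Vd / F = 23.1 × 408 / 0.98 = 9617 mg

9620 mg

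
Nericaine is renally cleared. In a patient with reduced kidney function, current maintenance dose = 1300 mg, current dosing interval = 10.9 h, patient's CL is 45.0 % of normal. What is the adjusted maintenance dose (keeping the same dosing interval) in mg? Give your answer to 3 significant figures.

585 mg

To keep the same average steady-state level, dosing rate must scale with clearance.
CL ratio = 45.0 / 100 = 0.4500
New dose (same interval) = 1300 × 0.4500 = 585.0 mg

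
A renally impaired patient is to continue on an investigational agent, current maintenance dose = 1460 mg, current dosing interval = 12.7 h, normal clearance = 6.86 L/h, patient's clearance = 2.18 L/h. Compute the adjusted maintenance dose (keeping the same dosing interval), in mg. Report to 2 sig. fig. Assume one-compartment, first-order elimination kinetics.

460 mg

To keep the same average steady-state level, dosing rate must scale with clearance.
CL ratio = 2.18 / 6.86 = 0.3178
New dose (same interval) = 1460 × 0.3178 = 464.0 mg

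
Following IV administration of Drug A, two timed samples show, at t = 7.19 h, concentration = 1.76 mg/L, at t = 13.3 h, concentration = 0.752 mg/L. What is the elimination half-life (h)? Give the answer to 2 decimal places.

k = ln(C₁/C₂) / (t₂ − t₁) = ln(1.76/0.752) / (13.3 − 7.19)
  = 0.8503 / 6.110 = 0.1392 h⁻¹
t½ = ln2 / k = 0.693147 / 0.1392 = 4.980 h

4.98 h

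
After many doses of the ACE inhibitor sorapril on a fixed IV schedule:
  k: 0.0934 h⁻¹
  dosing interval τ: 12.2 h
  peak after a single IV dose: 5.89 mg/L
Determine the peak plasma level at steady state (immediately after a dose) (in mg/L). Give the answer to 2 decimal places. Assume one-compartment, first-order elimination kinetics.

e^(−kτ) = e^(−0.09340 × 12.2) = 0.3200
Accumulation ratio R = 1 / (1 − e^(−kτ)) = 1 / (1 − 0.3200) = 1.471
Steady-state peak = C₀ × R = 5.89 × 1.471 = 8.664 mg/L

8.66 mg/L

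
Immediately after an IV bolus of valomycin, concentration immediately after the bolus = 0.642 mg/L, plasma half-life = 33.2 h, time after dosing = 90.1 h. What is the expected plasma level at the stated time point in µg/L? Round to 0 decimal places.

98 µg/L

k = ln2 / t½ = 0.693147 / 33.2 = 0.02088 h⁻¹
C = C₀ · e^(−k·t) = 0.6420 × e^(−0.02088 × 90.1)
  = 0.6420 × 0.1524 = 0.09784 mg/L
Convert: 0.09784 mg/L × 1000 = 97.84 µg/L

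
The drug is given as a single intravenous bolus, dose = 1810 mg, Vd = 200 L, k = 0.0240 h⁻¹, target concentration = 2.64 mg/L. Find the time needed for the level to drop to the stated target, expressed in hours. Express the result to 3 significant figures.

51.3 h

C₀ = Dose / Vd = 1810 / 200 = 9.050 mg/L
t = ln(C₀ / C) / k = ln(9.050 / 2.64) / 0.02400
  = ln(3.428) / 0.02400 = 1.232 / 0.02400 = 51.33 h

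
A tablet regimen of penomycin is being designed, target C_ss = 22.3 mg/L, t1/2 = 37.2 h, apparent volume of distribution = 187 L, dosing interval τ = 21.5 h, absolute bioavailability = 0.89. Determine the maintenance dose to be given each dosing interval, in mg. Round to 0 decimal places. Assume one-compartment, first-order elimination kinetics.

1877 mg

k = ln2 / t½ = 0.693147 / 37.2 = 0.01863 h⁻¹
CL = k × Vd = 0.01863 × 187 = 3.484 L/h
At steady state, F × (Dose/τ) = Css × CL.
Dose = Css × CL × τ / F = 22.3 × 3.484 × 21.5 / 0.89 = 1877 mg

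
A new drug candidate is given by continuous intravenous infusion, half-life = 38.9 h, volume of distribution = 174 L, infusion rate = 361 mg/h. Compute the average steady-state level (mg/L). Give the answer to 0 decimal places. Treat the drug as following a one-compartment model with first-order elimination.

116 mg/L

k = ln2 / t½ = 0.693147 / 38.9 = 0.01782 h⁻¹
CL = k × Vd = 0.01782 × 174 = 3.101 L/h
At steady state Css = R₀ / CL = 361 / 3.101 = 116.4 mg/L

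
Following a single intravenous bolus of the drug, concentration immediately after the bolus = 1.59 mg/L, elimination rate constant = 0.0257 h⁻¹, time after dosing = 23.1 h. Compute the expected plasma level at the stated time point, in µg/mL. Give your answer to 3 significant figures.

0.878 µg/mL

C = C₀ · e^(−k·t) = 1.590 × e^(−0.02570 × 23.1)
  = 1.590 × 0.5523 = 0.8782 mg/L
(0.8782 mg/L = 0.8782 µg/mL)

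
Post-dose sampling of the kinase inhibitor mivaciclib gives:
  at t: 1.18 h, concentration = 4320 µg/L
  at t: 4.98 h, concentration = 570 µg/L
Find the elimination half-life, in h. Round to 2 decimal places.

1.30 h

k = ln(C₁/C₂) / (t₂ − t₁) = ln(4320/570) / (4.98 − 1.18)
  = 2.025 / 3.800 = 0.5329 h⁻¹
t½ = ln2 / k = 0.693147 / 0.5329 = 1.301 h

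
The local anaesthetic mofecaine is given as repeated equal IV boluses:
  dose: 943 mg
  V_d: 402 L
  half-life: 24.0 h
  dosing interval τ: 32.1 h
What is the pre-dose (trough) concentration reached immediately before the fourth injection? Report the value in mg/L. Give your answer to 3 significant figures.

C₀ per dose = Dose / Vd = 943 / 402 = 2.346 mg/L
k = ln2 / t½ = 0.693147 / 24.0 = 0.02888 h⁻¹
Fraction remaining after one interval: r = e^(−kτ) = e^(−0.02888 × 32.1) = 0.3957
Before dose 4, 3 doses have been given (aged 1τ, 2τ, 3τ).
C_trough = C₀ × (r + r² + … + r^3) = C₀ × r(1−r^3)/(1−r)
        = 2.346 × 0.3957 × (1 − 0.06196) / (1 − 0.3957) = 1.441 mg/L

1.44 mg/L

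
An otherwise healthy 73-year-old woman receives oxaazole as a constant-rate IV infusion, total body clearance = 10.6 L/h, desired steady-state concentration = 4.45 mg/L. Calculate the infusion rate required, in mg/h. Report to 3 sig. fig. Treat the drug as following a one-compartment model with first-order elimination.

47.2 mg/h

At steady state, infusion rate R₀ = Css × CL = 4.45 × 10.60 = 47.17 mg/h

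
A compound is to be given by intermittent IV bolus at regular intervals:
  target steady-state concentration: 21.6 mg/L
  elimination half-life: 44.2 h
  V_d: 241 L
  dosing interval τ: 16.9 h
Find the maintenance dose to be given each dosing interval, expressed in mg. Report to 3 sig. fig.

1380 mg

k = ln2 / t½ = 0.693147 / 44.2 = 0.01568 h⁻¹
CL = k × Vd = 0.01568 × 241 = 3.779 L/h
At steady state, Dose/τ = Css × CL.
Dose = Css × CL × τ = 21.6 × 3.779 × 16.9 = 1379 mg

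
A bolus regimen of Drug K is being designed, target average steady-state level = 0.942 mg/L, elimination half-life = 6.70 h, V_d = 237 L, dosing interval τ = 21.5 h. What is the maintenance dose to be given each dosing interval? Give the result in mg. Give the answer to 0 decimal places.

k = ln2 / t½ = 0.693147 / 6.70 = 0.1035 h⁻¹
CL = k × Vd = 0.1035 × 237 = 24.53 L/h
At steady state, Dose/τ = Css × CL.
Dose = Css × CL × τ = 0.942 × 24.53 × 21.5 = 496.8 mg

497 mg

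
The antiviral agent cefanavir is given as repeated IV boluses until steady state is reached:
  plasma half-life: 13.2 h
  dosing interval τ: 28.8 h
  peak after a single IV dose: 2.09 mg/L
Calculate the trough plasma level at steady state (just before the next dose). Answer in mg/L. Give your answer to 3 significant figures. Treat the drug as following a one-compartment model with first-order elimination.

k = ln2 / t½ = 0.693147 / 13.2 = 0.05251 h⁻¹
e^(−kτ) = e^(−0.05251 × 28.8) = 0.2204
Accumulation ratio R = 1 / (1 − e^(−kτ)) = 1 / (1 − 0.2204) = 1.283
Steady-state trough = C₀ × R × e^(−kτ) = 2.09 × 1.283 × 0.2204 = 0.5910 mg/L

0.591 mg/L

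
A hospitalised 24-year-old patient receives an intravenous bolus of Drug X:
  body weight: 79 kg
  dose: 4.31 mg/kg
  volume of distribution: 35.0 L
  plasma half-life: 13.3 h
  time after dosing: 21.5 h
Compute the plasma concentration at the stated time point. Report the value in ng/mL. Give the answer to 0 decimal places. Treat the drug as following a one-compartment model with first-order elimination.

Total dose = 4.31 × 79 = 340.5 mg
C₀ = Dose / Vd = 340.5 / 35.0 = 9.729 mg/L
k = ln2 / t½ = 0.693147 / 13.3 = 0.05212 h⁻¹
C = C₀ · e^(−k·t) = 9.729 × e^(−0.05212 × 21.5)
  = 9.729 × 0.3261 = 3.173 mg/L
Convert: 3.173 mg/L × 1000 = 3173 ng/mL

3173 ng/mL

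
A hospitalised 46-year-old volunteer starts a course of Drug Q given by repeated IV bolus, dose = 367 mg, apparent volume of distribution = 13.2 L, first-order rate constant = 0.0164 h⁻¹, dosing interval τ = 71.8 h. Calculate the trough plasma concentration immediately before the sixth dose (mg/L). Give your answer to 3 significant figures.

C₀ per dose = Dose / Vd = 367 / 13.2 = 27.80 mg/L
Fraction remaining after one interval: r = e^(−kτ) = e^(−0.01640 × 71.8) = 0.3080
Before dose 6, 5 doses have been given (aged 1τ, 2τ, 3τ, 4τ, 5τ).
C_trough = C₀ × (r + r² + … + r^5) = C₀ × r(1−r^5)/(1−r)
        = 27.80 × 0.3080 × (1 − 0.002772) / (1 − 0.3080) = 12.34 mg/L

12.3 mg/L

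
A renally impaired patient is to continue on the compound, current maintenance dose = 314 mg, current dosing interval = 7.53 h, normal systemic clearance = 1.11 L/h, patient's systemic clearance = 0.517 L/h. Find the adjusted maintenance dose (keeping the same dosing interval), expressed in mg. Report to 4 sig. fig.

To keep the same average steady-state level, dosing rate must scale with clearance.
CL ratio = 0.517 / 1.11 = 0.4658
New dose (same interval) = 314 × 0.4658 = 146.3 mg

146.3 mg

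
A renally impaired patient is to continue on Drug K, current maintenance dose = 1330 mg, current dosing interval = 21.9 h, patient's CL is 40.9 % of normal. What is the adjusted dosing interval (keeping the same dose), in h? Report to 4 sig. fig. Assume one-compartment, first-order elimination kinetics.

To keep the same average steady-state level, dosing rate must scale with clearance.
CL ratio = 40.9 / 100 = 0.4090
New interval (same dose) = 21.9 / 0.4090 = 53.55 h

53.55 h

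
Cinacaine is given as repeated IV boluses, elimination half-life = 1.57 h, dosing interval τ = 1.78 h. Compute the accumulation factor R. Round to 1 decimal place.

k = ln2 / t½ = 0.693147 / 1.57 = 0.4415 h⁻¹
e^(−kτ) = e^(−0.4415 × 1.78) = 0.4557
Accumulation ratio R = 1 / (1 − e^(−kτ)) = 1 / (1 − 0.4557) = 1.837

1.8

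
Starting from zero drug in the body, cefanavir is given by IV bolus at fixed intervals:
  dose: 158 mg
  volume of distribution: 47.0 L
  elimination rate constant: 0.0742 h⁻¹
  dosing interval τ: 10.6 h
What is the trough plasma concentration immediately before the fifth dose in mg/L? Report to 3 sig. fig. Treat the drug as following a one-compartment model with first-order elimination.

C₀ per dose = Dose / Vd = 158 / 47.0 = 3.362 mg/L
Fraction remaining after one interval: r = e^(−kτ) = e^(−0.07420 × 10.6) = 0.4554
Before dose 5, 4 doses have been given (aged 1τ, 2τ, 3τ, 4τ).
C_trough = C₀ × (r + r² + … + r^4) = C₀ × r(1−r^4)/(1−r)
        = 3.362 × 0.4554 × (1 − 0.04301) / (1 − 0.4554) = 2.690 mg/L

2.69 mg/L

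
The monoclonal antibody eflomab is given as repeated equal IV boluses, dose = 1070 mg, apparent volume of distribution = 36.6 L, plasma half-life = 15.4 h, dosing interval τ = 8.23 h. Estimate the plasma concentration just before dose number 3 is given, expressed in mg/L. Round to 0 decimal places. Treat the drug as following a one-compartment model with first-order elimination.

C₀ per dose = Dose / Vd = 1070 / 36.6 = 29.23 mg/L
k = ln2 / t½ = 0.693147 / 15.4 = 0.04501 h⁻¹
Fraction remaining after one interval: r = e^(−kτ) = e^(−0.04501 × 8.23) = 0.6904
Before dose 3, 2 doses have been given (aged 1τ, 2τ).
C_trough = C₀ × (r + r²) = 29.23 × (0.6904 + 0.4767) = 34.11 mg/L

34 mg/L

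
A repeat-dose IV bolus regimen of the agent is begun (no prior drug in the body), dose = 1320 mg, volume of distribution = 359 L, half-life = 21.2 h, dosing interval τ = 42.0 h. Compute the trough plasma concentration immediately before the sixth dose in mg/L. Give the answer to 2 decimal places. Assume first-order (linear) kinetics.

1.25 mg/L

C₀ per dose = Dose / Vd = 1320 / 359 = 3.677 mg/L
k = ln2 / t½ = 0.693147 / 21.2 = 0.03270 h⁻¹
Fraction remaining after one interval: r = e^(−kτ) = e^(−0.03270 × 42.0) = 0.2532
Before dose 6, 5 doses have been given (aged 1τ, 2τ, 3τ, 4τ, 5τ).
C_trough = C₀ × (r + r² + … + r^5) = C₀ × r(1−r^5)/(1−r)
        = 3.677 × 0.2532 × (1 − 0.001041) / (1 − 0.2532) = 1.245 mg/L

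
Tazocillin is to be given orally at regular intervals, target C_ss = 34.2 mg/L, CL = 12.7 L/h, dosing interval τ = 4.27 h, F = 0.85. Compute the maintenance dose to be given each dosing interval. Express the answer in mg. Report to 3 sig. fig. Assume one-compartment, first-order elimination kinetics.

At steady state, F × (Dose/τ) = Css × CL.
Dose = Css × CL × τ / F = 34.2 × 12.70 × 4.27 / 0.85 = 2182 mg

2180 mg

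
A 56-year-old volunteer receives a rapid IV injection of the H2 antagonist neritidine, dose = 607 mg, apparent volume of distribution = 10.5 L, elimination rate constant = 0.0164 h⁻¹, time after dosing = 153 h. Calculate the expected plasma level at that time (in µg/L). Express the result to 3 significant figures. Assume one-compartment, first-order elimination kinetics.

C₀ = Dose / Vd = 607.0 / 10.5 = 57.81 mg/L
C = C₀ · e^(−k·t) = 57.81 × e^(−0.01640 × 153)
  = 57.81 × 0.08133 = 4.702 mg/L
Convert: 4.702 mg/L × 1000 = 4702 µg/L

4700 µg/L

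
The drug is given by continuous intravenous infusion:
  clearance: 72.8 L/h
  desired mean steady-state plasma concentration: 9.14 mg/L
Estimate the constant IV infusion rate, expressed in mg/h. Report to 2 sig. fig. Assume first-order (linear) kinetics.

670 mg/h

At steady state, infusion rate R₀ = Css × CL = 9.14 × 72.80 = 665.4 mg/h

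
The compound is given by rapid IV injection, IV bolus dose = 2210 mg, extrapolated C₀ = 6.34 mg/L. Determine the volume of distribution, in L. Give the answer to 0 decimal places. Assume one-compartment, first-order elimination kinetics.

349 L

Vd = Dose / C₀ = 2210 / 6.34 = 348.6 L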